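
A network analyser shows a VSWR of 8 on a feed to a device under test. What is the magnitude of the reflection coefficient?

|Γ| = (S − 1)/(S + 1) = (8 − 1)/(8 + 1) = 7/9

|Γ| ≈ 0.778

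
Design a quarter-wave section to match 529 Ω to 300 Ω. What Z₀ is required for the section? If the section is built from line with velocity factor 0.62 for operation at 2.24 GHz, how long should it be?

Z_qwt ≈ 398 Ω; length ≈ 2.08 cm

Z_qwt = √(Z_0·R_L) = √(300 × 529) = √158700
λ = 0.62·c/f = 0.083 m, so l = λ/4 = 0.0208 m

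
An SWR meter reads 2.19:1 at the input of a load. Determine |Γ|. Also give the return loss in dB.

|Γ| ≈ 0.373; return loss ≈ 8.56 dB

|Γ| = (S − 1)/(S + 1) = (2.19 − 1)/(2.19 + 1) = 1.19/3.19
RL = −20·log₁₀|Γ| = −20·log₁₀(0.373)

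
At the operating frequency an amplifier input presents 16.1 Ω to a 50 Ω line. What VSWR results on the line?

VSWR ≈ 3.11

Γ = (16.1 − 50)/(16.1 + 50) = -0.513
VSWR = (1 + 0.513)/(1 − 0.513)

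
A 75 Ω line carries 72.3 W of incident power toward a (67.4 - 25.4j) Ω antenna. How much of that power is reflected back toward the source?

P_reflected ≈ 2.43 W

|Γ| = |(-7.6 − j25.4)/(142.4 − j25.4)| = 0.183
|Γ|² = 0.0336
P_refl = |Γ|²·P_inc = 2.43 W, P_del = (1 − |Γ|²)·P_inc = 69.9 W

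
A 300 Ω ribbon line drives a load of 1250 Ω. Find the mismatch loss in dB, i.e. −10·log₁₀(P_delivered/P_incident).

mismatch loss ≈ 2.05 dB

Γ = (1250 − 300)/(1250 + 300) = 0.613
|Γ|² = 0.376, so P_del/P_inc = 1 − |Γ|² = 0.624
ML = −10·log₁₀(1 − |Γ|²)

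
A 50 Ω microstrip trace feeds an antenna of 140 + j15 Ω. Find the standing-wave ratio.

VSWR ≈ 2.84

Γ = (Z_L − Z_0)/(Z_L + Z_0) = (90 + j15)/(190 + j15)
|Γ| = 91.2/191 = 0.479
VSWR = (1 + |Γ|)/(1 − |Γ|) = 1.48/0.521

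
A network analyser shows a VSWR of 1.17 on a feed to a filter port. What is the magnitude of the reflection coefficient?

|Γ| = (S − 1)/(S + 1) = (1.17 − 1)/(1.17 + 1) = 0.17/2.17

|Γ| ≈ 0.0783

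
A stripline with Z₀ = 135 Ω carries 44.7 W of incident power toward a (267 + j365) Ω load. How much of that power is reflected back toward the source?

|Γ| = |(132 + j365)/(402 + j365)| = 0.715
|Γ|² = 0.511
P_refl = |Γ|²·P_inc = 22.8 W, P_del = (1 − |Γ|²)·P_inc = 21.9 W

P_reflected ≈ 22.8 W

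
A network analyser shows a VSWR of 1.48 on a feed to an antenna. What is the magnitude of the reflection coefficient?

|Γ| = (S − 1)/(S + 1) = (1.48 − 1)/(1.48 + 1) = 0.48/2.48

|Γ| ≈ 0.194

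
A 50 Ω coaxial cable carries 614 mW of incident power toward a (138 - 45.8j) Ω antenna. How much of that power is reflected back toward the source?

P_reflected ≈ 161 mW

|Γ| = |(88 − j45.8)/(188 − j45.8)| = 0.513
|Γ|² = 0.263
P_refl = |Γ|²·P_inc = 161 mW, P_del = (1 − |Γ|²)·P_inc = 453 mW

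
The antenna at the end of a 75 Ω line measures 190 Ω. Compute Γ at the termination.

Γ = (Z_L − Z_0)/(Z_L + Z_0) = (190 − 75)/(190 + 75) = 115/265

Γ = 0.434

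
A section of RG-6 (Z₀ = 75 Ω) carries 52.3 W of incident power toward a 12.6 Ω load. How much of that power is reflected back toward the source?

Γ = (12.6 − 75)/(12.6 + 75) = -0.712
|Γ|² = 0.507
P_refl = |Γ|²·P_inc = 26.5 W, P_del = (1 − |Γ|²)·P_inc = 25.8 W

P_reflected ≈ 26.5 W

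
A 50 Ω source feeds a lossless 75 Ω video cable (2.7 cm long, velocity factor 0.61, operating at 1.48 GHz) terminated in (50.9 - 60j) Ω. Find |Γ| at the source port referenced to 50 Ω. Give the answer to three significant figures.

λ = v/f = 0.61·c / 1.48 GHz = 0.124 m
βl = 2π·l/λ = 2π × 0.218 = 78.6°
tan(βl) = 4.96
Z_in = Z_0·(Z_L + jZ_0·tanβl)/(Z_0 + jZ_L·tanβl) = 36.2 + j38.3 Ω
Γ_s = (Z_in − Z_s)/(Z_in + Z_s) = (-13.8 + j38.3)/(86.2 + j38.3), |Γ_s| = 0.432

|Γ| ≈ 0.432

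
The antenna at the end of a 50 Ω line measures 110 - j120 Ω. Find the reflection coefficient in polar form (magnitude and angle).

Γ ≈ 0.671 ∠ -26.6°

Γ = (Z_L − Z_0)/(Z_L + Z_0) = (60 − j120)/(160 − j120)
|Γ| = 134/200 = 0.671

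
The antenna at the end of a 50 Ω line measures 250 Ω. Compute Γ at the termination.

Γ = 0.667

Γ = (Z_L − Z_0)/(Z_L + Z_0) = (250 − 50)/(250 + 50) = 200/300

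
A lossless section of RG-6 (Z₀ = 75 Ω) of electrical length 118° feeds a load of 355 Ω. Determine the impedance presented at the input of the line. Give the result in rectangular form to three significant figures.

tan(βl) = tan(118°) = -1.88
Z_in = Z_0·(Z_L + jZ_0·tanβl)/(Z_0 + jZ_L·tanβl)
     = 75·(355 − j141)/(75 − j668)

Z_in ≈ 20.1 + j37.6 Ω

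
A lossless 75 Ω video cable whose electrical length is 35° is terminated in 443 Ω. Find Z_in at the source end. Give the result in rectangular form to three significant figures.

Z_in ≈ 36.5 − j98.3 Ω

tan(βl) = tan(35°) = 0.7
Z_in = Z_0·(Z_L + jZ_0·tanβl)/(Z_0 + jZ_L·tanβl)
     = 75·(443 + j52.5)/(75 + j310)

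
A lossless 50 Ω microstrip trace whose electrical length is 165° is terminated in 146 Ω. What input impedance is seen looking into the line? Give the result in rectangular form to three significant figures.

Z_in ≈ 97.1 + j62.5 Ω

tan(βl) = tan(165°) = -0.268
Z_in = Z_0·(Z_L + jZ_0·tanβl)/(Z_0 + jZ_L·tanβl)
     = 50·(146 − j13.4)/(50 − j39.1)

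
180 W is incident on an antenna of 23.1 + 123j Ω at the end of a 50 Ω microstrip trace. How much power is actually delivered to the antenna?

P_delivered ≈ 40.6 W

|Γ| = |(-26.9 + j123)/(73.1 + j123)| = 0.88
|Γ|² = 0.774
P_refl = |Γ|²·P_inc = 139 W, P_del = (1 − |Γ|²)·P_inc = 40.6 W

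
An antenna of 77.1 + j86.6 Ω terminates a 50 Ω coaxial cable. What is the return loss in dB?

Γ = (27.1 + j86.6)/(127.1 + j86.6), |Γ| = 0.59
RL = −20·log₁₀|Γ| = −20·log₁₀(0.59)

RL ≈ 4.58 dB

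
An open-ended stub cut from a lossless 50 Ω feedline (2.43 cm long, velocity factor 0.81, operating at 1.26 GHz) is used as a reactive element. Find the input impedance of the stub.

λ = v/f = 0.81·c / 1.26 GHz = 0.193 m
βl = 2π·l/λ = 2π × 0.126 = 45.4°
tan(βl) = 1.01
For an open-ended stub, Z_in = −jZ_0·cot(βl) = −jZ_0/tan(βl)

Z_in ≈ −j49.4 Ω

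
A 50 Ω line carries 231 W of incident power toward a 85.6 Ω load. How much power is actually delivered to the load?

Γ = (85.6 − 50)/(85.6 + 50) = 0.263
|Γ|² = 0.0689
P_refl = |Γ|²·P_inc = 15.9 W, P_del = (1 − |Γ|²)·P_inc = 215 W

P_delivered ≈ 215 W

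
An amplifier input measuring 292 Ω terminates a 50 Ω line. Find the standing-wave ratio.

VSWR ≈ 5.84

Γ = (292 − 50)/(292 + 50) = 0.708
VSWR = (1 + 0.708)/(1 − 0.708)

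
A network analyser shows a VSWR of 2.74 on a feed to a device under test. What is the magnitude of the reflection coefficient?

|Γ| ≈ 0.465

|Γ| = (S − 1)/(S + 1) = (2.74 − 1)/(2.74 + 1) = 1.74/3.74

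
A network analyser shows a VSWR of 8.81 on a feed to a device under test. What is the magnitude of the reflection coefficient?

|Γ| ≈ 0.796

|Γ| = (S − 1)/(S + 1) = (8.81 − 1)/(8.81 + 1) = 7.81/9.81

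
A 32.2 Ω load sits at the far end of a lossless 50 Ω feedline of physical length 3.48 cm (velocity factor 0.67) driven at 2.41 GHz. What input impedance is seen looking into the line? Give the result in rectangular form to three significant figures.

Z_in ≈ 37.6 − j14.7 Ω

λ = v/f = 0.67·c / 2.41 GHz = 0.0834 m
βl = 2π·l/λ = 2π × 0.417 = 150°
tan(βl) = tan(150°) = -0.572
Z_in = Z_0·(Z_L + jZ_0·tanβl)/(Z_0 + jZ_L·tanβl)
     = 50·(32.2 − j28.6)/(50 − j18.4)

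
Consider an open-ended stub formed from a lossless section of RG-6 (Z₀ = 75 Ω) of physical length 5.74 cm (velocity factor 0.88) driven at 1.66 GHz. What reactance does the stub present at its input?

X_in ≈ 62.8 Ω (inductive)

λ = v/f = 0.88·c / 1.66 GHz = 0.159 m
βl = 2π·l/λ = 2π × 0.361 = 130°
tan(βl) = -1.19
For an open-ended stub, Z_in = −jZ_0·cot(βl) = −jZ_0/tan(βl)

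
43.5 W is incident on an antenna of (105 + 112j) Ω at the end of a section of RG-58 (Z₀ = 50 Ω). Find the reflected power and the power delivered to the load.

|Γ| = |(55 + j112)/(155 + j112)| = 0.652
|Γ|² = 0.426
P_refl = |Γ|²·P_inc = 18.5 W, P_del = (1 − |Γ|²)·P_inc = 25 W

P_reflected ≈ 18.5 W; P_delivered ≈ 25 W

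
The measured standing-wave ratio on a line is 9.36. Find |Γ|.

|Γ| = (S − 1)/(S + 1) = (9.36 − 1)/(9.36 + 1) = 8.36/10.4

|Γ| ≈ 0.807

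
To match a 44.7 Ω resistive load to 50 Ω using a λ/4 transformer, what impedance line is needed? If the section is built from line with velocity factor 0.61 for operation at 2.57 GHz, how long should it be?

Z_qwt ≈ 47.3 Ω; length ≈ 1.78 cm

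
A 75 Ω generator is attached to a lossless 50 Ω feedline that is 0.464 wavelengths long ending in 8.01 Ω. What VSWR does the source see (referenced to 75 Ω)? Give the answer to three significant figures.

βl = 2π × 0.464 = 167°
tan(βl) = -0.23
Z_in = Z_0·(Z_L + jZ_0·tanβl)/(Z_0 + jZ_L·tanβl) = 8.42 − j11.2 Ω
Γ_s = (Z_in − Z_s)/(Z_in + Z_s) = (-66.6 − j11.2)/(83.4 − j11.2), |Γ_s| = 0.802
VSWR = (1 + |Γ_s|)/(1 − |Γ_s|)

VSWR ≈ 9.11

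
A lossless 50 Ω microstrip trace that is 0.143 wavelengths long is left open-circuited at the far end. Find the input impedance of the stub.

βl = 2π × 0.143 = 51.5°
tan(βl) = 1.26
For an open-circuited stub, Z_in = −jZ_0·cot(βl) = −jZ_0/tan(βl)

Z_in ≈ −j39.8 Ω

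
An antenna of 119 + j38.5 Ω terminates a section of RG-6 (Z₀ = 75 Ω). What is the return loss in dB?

RL ≈ 10.6 dB

Γ = (44 + j38.5)/(194 + j38.5), |Γ| = 0.296
RL = −20·log₁₀|Γ| = −20·log₁₀(0.296)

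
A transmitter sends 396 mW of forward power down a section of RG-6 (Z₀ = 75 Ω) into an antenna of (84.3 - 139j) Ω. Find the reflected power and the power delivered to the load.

P_reflected ≈ 172 mW; P_delivered ≈ 224 mW

|Γ| = |(9.3 − j139)/(159.3 − j139)| = 0.659
|Γ|² = 0.434
P_refl = |Γ|²·P_inc = 172 mW, P_del = (1 − |Γ|²)·P_inc = 224 mW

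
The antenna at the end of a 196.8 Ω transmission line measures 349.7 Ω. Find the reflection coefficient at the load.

Γ = (Z_L − Z_0)/(Z_L + Z_0) = (349.7 − 196.8)/(349.7 + 196.8) = 152.9/546.5

Γ = 0.28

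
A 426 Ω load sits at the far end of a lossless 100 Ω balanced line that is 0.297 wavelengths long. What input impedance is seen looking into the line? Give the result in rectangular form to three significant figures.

βl = 2π × 0.297 = 107°
tan(βl) = tan(107°) = -3.29
Z_in = Z_0·(Z_L + jZ_0·tanβl)/(Z_0 + jZ_L·tanβl)
     = 100·(426 − j329)/(100 − j1400)

Z_in ≈ 25.5 + j28.6 Ω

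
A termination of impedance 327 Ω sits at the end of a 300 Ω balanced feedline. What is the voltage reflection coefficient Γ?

Γ = 0.0431

Γ = (Z_L − Z_0)/(Z_L + Z_0) = (327 − 300)/(327 + 300) = 27/627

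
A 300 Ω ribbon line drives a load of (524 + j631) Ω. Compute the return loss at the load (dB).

Γ = (224 + j631)/(824 + j631), |Γ| = 0.645
RL = −20·log₁₀|Γ| = −20·log₁₀(0.645)

RL ≈ 3.81 dB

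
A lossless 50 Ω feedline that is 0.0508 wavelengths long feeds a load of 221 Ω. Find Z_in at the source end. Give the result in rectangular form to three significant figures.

Z_in ≈ 78.2 − j97.7 Ω

βl = 2π × 0.0508 = 18.3°
tan(βl) = tan(18.3°) = 0.33
Z_in = Z_0·(Z_L + jZ_0·tanβl)/(Z_0 + jZ_L·tanβl)
     = 50·(221 + j16.5)/(50 + j73)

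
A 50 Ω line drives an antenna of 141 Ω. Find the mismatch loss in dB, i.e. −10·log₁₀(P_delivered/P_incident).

mismatch loss ≈ 1.12 dB

Γ = (141 − 50)/(141 + 50) = 0.476
|Γ|² = 0.227, so P_del/P_inc = 1 − |Γ|² = 0.773
ML = −10·log₁₀(1 − |Γ|²)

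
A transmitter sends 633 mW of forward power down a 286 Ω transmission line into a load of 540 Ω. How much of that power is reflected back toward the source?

P_reflected ≈ 59.9 mW

Γ = (540 − 286)/(540 + 286) = 0.308
|Γ|² = 0.0946
P_refl = |Γ|²·P_inc = 59.9 mW, P_del = (1 − |Γ|²)·P_inc = 573 mW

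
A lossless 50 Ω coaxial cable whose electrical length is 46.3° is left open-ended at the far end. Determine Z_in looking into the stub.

tan(βl) = 1.05
For an open-ended stub, Z_in = −jZ_0·cot(βl) = −jZ_0/tan(βl)

Z_in ≈ −j47.8 Ω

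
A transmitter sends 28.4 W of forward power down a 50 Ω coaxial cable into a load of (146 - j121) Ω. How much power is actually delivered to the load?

|Γ| = |(96 − j121)/(196 − j121)| = 0.671
|Γ|² = 0.45
P_refl = |Γ|²·P_inc = 12.8 W, P_del = (1 − |Γ|²)·P_inc = 15.6 W

P_delivered ≈ 15.6 W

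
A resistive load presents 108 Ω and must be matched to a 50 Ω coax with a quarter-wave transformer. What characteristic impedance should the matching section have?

Z_qwt = √(Z_0·R_L) = √(50 × 108) = √5400

Z_qwt ≈ 73.5 Ω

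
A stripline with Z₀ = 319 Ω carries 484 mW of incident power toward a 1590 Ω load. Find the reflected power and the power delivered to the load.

P_reflected ≈ 215 mW; P_delivered ≈ 269 mW

Γ = (1590 − 319)/(1590 + 319) = 0.666
|Γ|² = 0.443
P_refl = |Γ|²·P_inc = 215 mW, P_del = (1 − |Γ|²)·P_inc = 269 mW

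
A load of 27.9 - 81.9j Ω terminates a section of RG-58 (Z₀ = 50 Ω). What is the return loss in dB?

RL ≈ 2.49 dB

Γ = (-22.1 − j81.9)/(77.9 − j81.9), |Γ| = 0.75
RL = −20·log₁₀|Γ| = −20·log₁₀(0.75)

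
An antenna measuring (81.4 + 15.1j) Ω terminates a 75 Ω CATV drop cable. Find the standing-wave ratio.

VSWR ≈ 1.23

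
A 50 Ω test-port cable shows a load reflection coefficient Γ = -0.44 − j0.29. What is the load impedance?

Z_L ≈ 16.7 − j13.4 Ω

Z_L = Z_0·(1 + Γ)/(1 − Γ) = 50·(0.56 − j0.29)/(1.44 + j0.29)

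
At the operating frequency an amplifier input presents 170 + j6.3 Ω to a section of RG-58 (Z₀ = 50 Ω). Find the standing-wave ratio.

VSWR ≈ 3.41

Γ = (Z_L − Z_0)/(Z_L + Z_0) = (120 + j6.3)/(220 + j6.3)
|Γ| = 120/220 = 0.546
VSWR = (1 + |Γ|)/(1 − |Γ|) = 1.55/0.454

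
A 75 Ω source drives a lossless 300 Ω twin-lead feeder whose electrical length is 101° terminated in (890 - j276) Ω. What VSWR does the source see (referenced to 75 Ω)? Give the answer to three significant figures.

VSWR ≈ 2.61

tan(βl) = -5.14
Z_in = Z_0·(Z_L + jZ_0·tanβl)/(Z_0 + jZ_L·tanβl) = 99 + j82.5 Ω
Γ_s = (Z_in − Z_s)/(Z_in + Z_s) = (24 + j82.5)/(174 + j82.5), |Γ_s| = 0.446
VSWR = (1 + |Γ_s|)/(1 − |Γ_s|)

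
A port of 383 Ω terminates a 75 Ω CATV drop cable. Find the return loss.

Γ = (383 − 75)/(383 + 75) = 0.672
RL = −20·log₁₀|Γ| = −20·log₁₀(0.672)

RL ≈ 3.45 dB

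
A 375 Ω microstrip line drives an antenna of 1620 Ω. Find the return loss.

RL ≈ 4.1 dB

Γ = (1620 − 375)/(1620 + 375) = 0.624
RL = −20·log₁₀|Γ| = −20·log₁₀(0.624)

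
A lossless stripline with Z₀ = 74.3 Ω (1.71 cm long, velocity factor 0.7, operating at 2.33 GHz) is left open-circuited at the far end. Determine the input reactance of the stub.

λ = v/f = 0.7·c / 2.33 GHz = 0.0901 m
βl = 2π·l/λ = 2π × 0.19 = 68.3°
tan(βl) = 2.51
For an open-circuited stub, Z_in = −jZ_0·cot(βl) = −jZ_0/tan(βl)

X_in ≈ -29.6 Ω (capacitive)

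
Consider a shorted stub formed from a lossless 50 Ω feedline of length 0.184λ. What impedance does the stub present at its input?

Z_in ≈ +j114 Ω

βl = 2π × 0.184 = 66.2°
tan(βl) = 2.27
For a shorted stub, Z_in = jZ_0·tan(βl)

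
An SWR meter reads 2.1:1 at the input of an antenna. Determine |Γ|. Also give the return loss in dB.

|Γ| = (S − 1)/(S + 1) = (2.1 − 1)/(2.1 + 1) = 1.1/3.1
RL = −20·log₁₀|Γ| = −20·log₁₀(0.355)

|Γ| ≈ 0.355; return loss ≈ 9 dB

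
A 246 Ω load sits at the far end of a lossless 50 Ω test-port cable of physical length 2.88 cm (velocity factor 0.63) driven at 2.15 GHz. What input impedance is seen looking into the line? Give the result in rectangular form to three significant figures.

Z_in ≈ 12.9 + j25.1 Ω

λ = v/f = 0.63·c / 2.15 GHz = 0.0879 m
βl = 2π·l/λ = 2π × 0.328 = 118°
tan(βl) = tan(118°) = -1.89
Z_in = Z_0·(Z_L + jZ_0·tanβl)/(Z_0 + jZ_L·tanβl)
     = 50·(246 − j94.3)/(50 − j464)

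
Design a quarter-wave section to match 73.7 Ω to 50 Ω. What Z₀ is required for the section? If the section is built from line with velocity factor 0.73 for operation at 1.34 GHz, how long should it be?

Z_qwt ≈ 60.7 Ω; length ≈ 4.09 cm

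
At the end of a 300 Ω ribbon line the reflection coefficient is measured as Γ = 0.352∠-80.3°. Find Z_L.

Z_L ≈ 261 − j207 Ω

Z_L = Z_0·(1 + Γ)/(1 − Γ) = 300·(1.06 − j0.347)/(0.941 + j0.347)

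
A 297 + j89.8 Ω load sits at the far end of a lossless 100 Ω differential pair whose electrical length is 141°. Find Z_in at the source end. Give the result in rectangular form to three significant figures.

Z_in ≈ 56.1 + j83.2 Ω

tan(βl) = tan(141°) = -0.81
Z_in = Z_0·(Z_L + jZ_0·tanβl)/(Z_0 + jZ_L·tanβl)
     = 100·(297 + j8.82)/(173 − j241)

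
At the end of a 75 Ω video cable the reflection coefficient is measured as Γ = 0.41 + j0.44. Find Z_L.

Z_L = Z_0·(1 + Γ)/(1 − Γ) = 75·(1.41 + j0.44)/(0.59 − j0.44)

Z_L ≈ 88.4 + j122 Ω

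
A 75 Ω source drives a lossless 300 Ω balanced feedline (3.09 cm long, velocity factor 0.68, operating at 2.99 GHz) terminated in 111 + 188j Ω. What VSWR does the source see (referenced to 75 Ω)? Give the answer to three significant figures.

VSWR ≈ 2.92

λ = v/f = 0.68·c / 2.99 GHz = 0.0682 m
βl = 2π·l/λ = 2π × 0.453 = 163°
tan(βl) = -0.305
Z_in = Z_0·(Z_L + jZ_0·tanβl)/(Z_0 + jZ_L·tanβl) = 84.8 + j89.1 Ω
Γ_s = (Z_in − Z_s)/(Z_in + Z_s) = (9.76 + j89.1)/(160 + j89.1), |Γ_s| = 0.49
VSWR = (1 + |Γ_s|)/(1 − |Γ_s|)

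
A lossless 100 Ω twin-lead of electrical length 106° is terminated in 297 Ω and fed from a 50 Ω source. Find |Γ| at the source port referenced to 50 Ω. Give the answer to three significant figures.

tan(βl) = -3.49
Z_in = Z_0·(Z_L + jZ_0·tanβl)/(Z_0 + jZ_L·tanβl) = 36.1 + j25.2 Ω
Γ_s = (Z_in − Z_s)/(Z_in + Z_s) = (-13.9 + j25.2)/(86.1 + j25.2), |Γ_s| = 0.321

|Γ| ≈ 0.321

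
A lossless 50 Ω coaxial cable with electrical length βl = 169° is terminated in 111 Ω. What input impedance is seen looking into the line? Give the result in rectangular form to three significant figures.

tan(βl) = tan(169°) = -0.194
Z_in = Z_0·(Z_L + jZ_0·tanβl)/(Z_0 + jZ_L·tanβl)
     = 50·(111 − j9.72)/(50 − j21.6)

Z_in ≈ 97.1 + j32.2 Ω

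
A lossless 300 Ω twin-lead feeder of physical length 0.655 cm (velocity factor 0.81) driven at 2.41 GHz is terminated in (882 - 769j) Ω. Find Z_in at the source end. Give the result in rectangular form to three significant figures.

Z_in ≈ 173 − j407 Ω

λ = v/f = 0.81·c / 2.41 GHz = 0.101 m
βl = 2π·l/λ = 2π × 0.065 = 23.4°
tan(βl) = tan(23.4°) = 0.432
Z_in = Z_0·(Z_L + jZ_0·tanβl)/(Z_0 + jZ_L·tanβl)
     = 300·(882 − j639)/(633 + j381)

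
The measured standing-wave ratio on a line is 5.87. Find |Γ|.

|Γ| ≈ 0.709

|Γ| = (S − 1)/(S + 1) = (5.87 − 1)/(5.87 + 1) = 4.87/6.87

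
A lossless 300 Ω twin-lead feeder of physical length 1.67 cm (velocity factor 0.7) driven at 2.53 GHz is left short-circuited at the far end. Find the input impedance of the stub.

Z_in ≈ +j947 Ω

λ = v/f = 0.7·c / 2.53 GHz = 0.083 m
βl = 2π·l/λ = 2π × 0.201 = 72.4°
tan(βl) = 3.16
For a short-circuited stub, Z_in = jZ_0·tan(βl)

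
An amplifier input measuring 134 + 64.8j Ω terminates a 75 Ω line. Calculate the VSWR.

Γ = (Z_L − Z_0)/(Z_L + Z_0) = (59 + j64.8)/(209 + j64.8)
|Γ| = 87.6/219 = 0.401
VSWR = (1 + |Γ|)/(1 − |Γ|) = 1.4/0.599

VSWR ≈ 2.34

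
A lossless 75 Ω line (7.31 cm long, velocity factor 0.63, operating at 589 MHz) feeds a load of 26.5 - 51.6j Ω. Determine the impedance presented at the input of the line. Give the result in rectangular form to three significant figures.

Z_in ≈ 33.3 + j67.6 Ω

λ = v/f = 0.63·c / 589 MHz = 0.321 m
βl = 2π·l/λ = 2π × 0.228 = 82°
tan(βl) = tan(82°) = 7.13
Z_in = Z_0·(Z_L + jZ_0·tanβl)/(Z_0 + jZ_L·tanβl)
     = 75·(26.5 + j483)/(443 + j189)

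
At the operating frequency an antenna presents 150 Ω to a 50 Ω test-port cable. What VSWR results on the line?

VSWR ≈ 3

Γ = (150 − 50)/(150 + 50) = 0.5
VSWR = (1 + 0.5)/(1 − 0.5)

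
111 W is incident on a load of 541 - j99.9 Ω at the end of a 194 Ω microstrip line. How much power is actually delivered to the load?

P_delivered ≈ 84.7 W

|Γ| = |(347 − j99.9)/(735 − j99.9)| = 0.487
|Γ|² = 0.237
P_refl = |Γ|²·P_inc = 26.3 W, P_del = (1 − |Γ|²)·P_inc = 84.7 W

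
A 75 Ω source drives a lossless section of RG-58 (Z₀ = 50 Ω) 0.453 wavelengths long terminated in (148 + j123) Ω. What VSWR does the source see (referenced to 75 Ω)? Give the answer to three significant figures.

βl = 2π × 0.453 = 163°
tan(βl) = -0.304
Z_in = Z_0·(Z_L + jZ_0·tanβl)/(Z_0 + jZ_L·tanβl) = 41.8 + j83.2 Ω
Γ_s = (Z_in − Z_s)/(Z_in + Z_s) = (-33.2 + j83.2)/(117 + j83.2), |Γ_s| = 0.625
VSWR = (1 + |Γ_s|)/(1 − |Γ_s|)

VSWR ≈ 4.33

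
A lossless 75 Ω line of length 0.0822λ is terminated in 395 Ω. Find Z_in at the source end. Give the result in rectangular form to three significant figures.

Z_in ≈ 52.5 − j115 Ω

βl = 2π × 0.0822 = 29.6°
tan(βl) = tan(29.6°) = 0.568
Z_in = Z_0·(Z_L + jZ_0·tanβl)/(Z_0 + jZ_L·tanβl)
     = 75·(395 + j42.6)/(75 + j224)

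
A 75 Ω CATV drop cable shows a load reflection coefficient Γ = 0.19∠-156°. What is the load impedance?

Z_L ≈ 52.3 − j8.38 Ω

Z_L = Z_0·(1 + Γ)/(1 − Γ) = 75·(0.826 − j0.0773)/(1.17 + j0.0773)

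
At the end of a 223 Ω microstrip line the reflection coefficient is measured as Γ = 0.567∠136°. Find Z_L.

Z_L = Z_0·(1 + Γ)/(1 − Γ) = 223·(0.592 + j0.394)/(1.41 − j0.394)

Z_L ≈ 70.8 + j82.2 Ω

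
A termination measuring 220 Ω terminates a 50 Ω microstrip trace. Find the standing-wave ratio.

VSWR ≈ 4.4

Γ = (220 − 50)/(220 + 50) = 0.63
VSWR = (1 + 0.63)/(1 − 0.63)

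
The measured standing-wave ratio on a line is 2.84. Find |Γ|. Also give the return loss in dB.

|Γ| ≈ 0.479; return loss ≈ 6.39 dB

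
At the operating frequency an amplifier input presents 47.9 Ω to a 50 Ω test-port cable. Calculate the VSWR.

Γ = (47.9 − 50)/(47.9 + 50) = -0.0215
VSWR = (1 + 0.0215)/(1 − 0.0215)

VSWR ≈ 1.04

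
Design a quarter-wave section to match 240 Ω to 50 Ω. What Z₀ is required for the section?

Z_qwt = √(Z_0·R_L) = √(50 × 240) = √12000

Z_qwt ≈ 110 Ω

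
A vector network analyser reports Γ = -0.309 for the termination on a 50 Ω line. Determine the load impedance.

Z_L = Z_0·(1 + Γ)/(1 − Γ) = 50·(0.691)/(1.31)

Z_L ≈ 26.4 Ω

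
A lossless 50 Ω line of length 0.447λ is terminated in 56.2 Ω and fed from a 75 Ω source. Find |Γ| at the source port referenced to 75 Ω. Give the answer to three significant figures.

βl = 2π × 0.447 = 161°
tan(βl) = -0.346
Z_in = Z_0·(Z_L + jZ_0·tanβl)/(Z_0 + jZ_L·tanβl) = 54.7 + j3.96 Ω
Γ_s = (Z_in − Z_s)/(Z_in + Z_s) = (-20.3 + j3.96)/(130 + j3.96), |Γ_s| = 0.16

|Γ| ≈ 0.16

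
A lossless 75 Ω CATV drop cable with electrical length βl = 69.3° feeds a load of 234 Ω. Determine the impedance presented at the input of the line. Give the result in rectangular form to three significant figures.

Z_in ≈ 27.1 − j25.1 Ω

tan(βl) = tan(69.3°) = 2.65
Z_in = Z_0·(Z_L + jZ_0·tanβl)/(Z_0 + jZ_L·tanβl)
     = 75·(234 + j198)/(75 + j619)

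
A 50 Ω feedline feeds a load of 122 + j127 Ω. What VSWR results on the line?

VSWR ≈ 5.31

Γ = (Z_L − Z_0)/(Z_L + Z_0) = (72 + j127)/(172 + j127)
|Γ| = 146/214 = 0.683
VSWR = (1 + |Γ|)/(1 − |Γ|) = 1.68/0.317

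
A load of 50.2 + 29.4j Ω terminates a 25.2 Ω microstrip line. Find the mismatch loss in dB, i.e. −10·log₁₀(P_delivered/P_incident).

Γ = (25 + j29.4)/(75.4 + j29.4), |Γ| = 0.477
|Γ|² = 0.227, so P_del/P_inc = 1 − |Γ|² = 0.773
ML = −10·log₁₀(1 − |Γ|²)

mismatch loss ≈ 1.12 dB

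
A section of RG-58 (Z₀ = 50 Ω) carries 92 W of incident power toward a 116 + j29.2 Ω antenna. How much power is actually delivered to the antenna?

|Γ| = |(66 + j29.2)/(166 + j29.2)| = 0.428
|Γ|² = 0.183
P_refl = |Γ|²·P_inc = 16.9 W, P_del = (1 − |Γ|²)·P_inc = 75.1 W

P_delivered ≈ 75.1 W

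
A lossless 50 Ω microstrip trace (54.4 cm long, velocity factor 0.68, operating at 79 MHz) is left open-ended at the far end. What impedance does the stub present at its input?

λ = v/f = 0.68·c / 79 MHz = 2.58 m
βl = 2π·l/λ = 2π × 0.211 = 75.8°
tan(βl) = 3.96
For an open-ended stub, Z_in = −jZ_0·cot(βl) = −jZ_0/tan(βl)

Z_in ≈ −j12.6 Ω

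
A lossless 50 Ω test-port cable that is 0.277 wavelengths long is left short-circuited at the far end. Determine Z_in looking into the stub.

βl = 2π × 0.277 = 99.7°
tan(βl) = -5.84
For a short-circuited stub, Z_in = jZ_0·tan(βl)

Z_in ≈ −j292 Ω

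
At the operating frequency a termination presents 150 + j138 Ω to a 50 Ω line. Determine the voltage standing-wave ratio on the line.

VSWR ≈ 5.7

Γ = (Z_L − Z_0)/(Z_L + Z_0) = (100 + j138)/(200 + j138)
|Γ| = 170/243 = 0.701
VSWR = (1 + |Γ|)/(1 − |Γ|) = 1.7/0.299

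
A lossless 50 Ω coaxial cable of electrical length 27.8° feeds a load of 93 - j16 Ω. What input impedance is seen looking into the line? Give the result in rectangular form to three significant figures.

Z_in ≈ 51.1 − j34 Ω

tan(βl) = tan(27.8°) = 0.527
Z_in = Z_0·(Z_L + jZ_0·tanβl)/(Z_0 + jZ_L·tanβl)
     = 50·(93 + j10.4)/(58.4 + j49)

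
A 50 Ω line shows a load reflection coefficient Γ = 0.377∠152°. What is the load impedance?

Z_L = Z_0·(1 + Γ)/(1 − Γ) = 50·(0.667 + j0.177)/(1.33 − j0.177)

Z_L ≈ 23.7 + j9.79 Ω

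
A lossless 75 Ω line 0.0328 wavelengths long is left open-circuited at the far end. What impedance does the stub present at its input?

Z_in ≈ −j359 Ω

βl = 2π × 0.0328 = 11.8°
tan(βl) = 0.209
For an open-circuited stub, Z_in = −jZ_0·cot(βl) = −jZ_0/tan(βl)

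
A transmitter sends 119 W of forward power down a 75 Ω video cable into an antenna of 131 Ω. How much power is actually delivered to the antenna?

P_delivered ≈ 110 W

Γ = (131 − 75)/(131 + 75) = 0.272
|Γ|² = 0.0739
P_refl = |Γ|²·P_inc = 8.79 W, P_del = (1 − |Γ|²)·P_inc = 110 W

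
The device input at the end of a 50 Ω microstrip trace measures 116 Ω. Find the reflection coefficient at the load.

Γ = 0.398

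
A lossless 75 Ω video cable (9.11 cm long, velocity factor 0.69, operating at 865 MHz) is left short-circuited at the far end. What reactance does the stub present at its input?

λ = v/f = 0.69·c / 865 MHz = 0.239 m
βl = 2π·l/λ = 2π × 0.381 = 137°
tan(βl) = -0.931
For a short-circuited stub, Z_in = jZ_0·tan(βl)

X_in ≈ -69.8 Ω (capacitive)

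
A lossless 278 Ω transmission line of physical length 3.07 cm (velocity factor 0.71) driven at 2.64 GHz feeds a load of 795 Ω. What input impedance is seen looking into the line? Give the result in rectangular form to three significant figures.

Z_in ≈ 183 + j229 Ω

λ = v/f = 0.71·c / 2.64 GHz = 0.0807 m
βl = 2π·l/λ = 2π × 0.381 = 137°
tan(βl) = tan(137°) = -0.933
Z_in = Z_0·(Z_L + jZ_0·tanβl)/(Z_0 + jZ_L·tanβl)
     = 278·(795 − j259)/(278 − j742)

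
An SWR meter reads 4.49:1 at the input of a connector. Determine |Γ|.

|Γ| = (S − 1)/(S + 1) = (4.49 − 1)/(4.49 + 1) = 3.49/5.49

|Γ| ≈ 0.636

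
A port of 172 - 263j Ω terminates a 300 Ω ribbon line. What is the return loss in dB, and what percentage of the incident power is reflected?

Γ = (-128 − j263)/(472 − j263), |Γ| = 0.541
RL = −20·log₁₀(0.541) = 5.33 dB
P_refl/P_inc = |Γ|² = 0.293

RL ≈ 5.33 dB; 29.3% of incident power reflected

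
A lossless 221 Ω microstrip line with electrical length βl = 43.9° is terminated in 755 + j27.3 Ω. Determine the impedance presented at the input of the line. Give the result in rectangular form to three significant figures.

tan(βl) = tan(43.9°) = 0.962
Z_in = Z_0·(Z_L + jZ_0·tanβl)/(Z_0 + jZ_L·tanβl)
     = 221·(755 + j240)/(195 + j727)

Z_in ≈ 126 − j196 Ω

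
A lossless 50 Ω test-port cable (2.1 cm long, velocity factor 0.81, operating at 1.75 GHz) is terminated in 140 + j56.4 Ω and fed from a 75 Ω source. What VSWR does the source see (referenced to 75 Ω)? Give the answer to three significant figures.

VSWR ≈ 3.72

λ = v/f = 0.81·c / 1.75 GHz = 0.139 m
βl = 2π·l/λ = 2π × 0.151 = 54.4°
tan(βl) = 1.4
Z_in = Z_0·(Z_L + jZ_0·tanβl)/(Z_0 + jZ_L·tanβl) = 26.4 − j39.6 Ω
Γ_s = (Z_in − Z_s)/(Z_in + Z_s) = (-48.6 − j39.6)/(101 − j39.6), |Γ_s| = 0.576
VSWR = (1 + |Γ_s|)/(1 − |Γ_s|)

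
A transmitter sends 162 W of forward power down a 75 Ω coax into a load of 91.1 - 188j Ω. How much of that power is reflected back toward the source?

|Γ| = |(16.1 − j188)/(166.1 − j188)| = 0.752
|Γ|² = 0.566
P_refl = |Γ|²·P_inc = 91.6 W, P_del = (1 − |Γ|²)·P_inc = 70.4 W

P_reflected ≈ 91.6 W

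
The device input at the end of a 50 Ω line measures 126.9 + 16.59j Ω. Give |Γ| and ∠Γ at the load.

Γ ≈ 0.443 ∠ 6.82°

Γ = (Z_L − Z_0)/(Z_L + Z_0) = (76.9 + j16.59)/(176.9 + j16.59)
|Γ| = 78.7/178 = 0.443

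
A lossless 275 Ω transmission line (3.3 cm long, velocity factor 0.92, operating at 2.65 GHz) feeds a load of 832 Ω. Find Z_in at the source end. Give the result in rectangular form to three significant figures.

λ = v/f = 0.92·c / 2.65 GHz = 0.104 m
βl = 2π·l/λ = 2π × 0.317 = 114°
tan(βl) = tan(114°) = -2.24
Z_in = Z_0·(Z_L + jZ_0·tanβl)/(Z_0 + jZ_L·tanβl)
     = 275·(832 − j616)/(275 − j1860)

Z_in ≈ 107 + j107 Ω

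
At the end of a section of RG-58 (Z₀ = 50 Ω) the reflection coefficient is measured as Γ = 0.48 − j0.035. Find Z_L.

Z_L ≈ 141 − j12.9 Ω

Z_L = Z_0·(1 + Γ)/(1 − Γ) = 50·(1.48 − j0.035)/(0.52 + j0.035)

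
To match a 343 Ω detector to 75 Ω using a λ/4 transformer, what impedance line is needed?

Z_qwt = √(Z_0·R_L) = √(75 × 343) = √25720

Z_qwt ≈ 160 Ω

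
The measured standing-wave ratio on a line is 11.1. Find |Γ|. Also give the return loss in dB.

|Γ| ≈ 0.835; return loss ≈ 1.57 dB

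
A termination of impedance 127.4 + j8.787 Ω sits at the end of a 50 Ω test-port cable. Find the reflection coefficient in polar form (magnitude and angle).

Γ ≈ 0.439 ∠ 3.64°

Γ = (Z_L − Z_0)/(Z_L + Z_0) = (77.4 + j8.787)/(177.4 + j8.787)
|Γ| = 77.9/178 = 0.439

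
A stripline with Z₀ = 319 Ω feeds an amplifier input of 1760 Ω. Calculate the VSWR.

VSWR ≈ 5.52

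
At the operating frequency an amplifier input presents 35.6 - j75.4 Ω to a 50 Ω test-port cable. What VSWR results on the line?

VSWR ≈ 5.11

Γ = (Z_L − Z_0)/(Z_L + Z_0) = (-14.4 − j75.4)/(85.6 − j75.4)
|Γ| = 76.8/114 = 0.673
VSWR = (1 + |Γ|)/(1 − |Γ|) = 1.67/0.327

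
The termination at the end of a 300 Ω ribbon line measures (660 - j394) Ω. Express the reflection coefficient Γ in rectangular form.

Γ = (Z_L − Z_0)/(Z_L + Z_0) = (360 − j394)/(960 − j394)

Γ ≈ 0.465 − j0.22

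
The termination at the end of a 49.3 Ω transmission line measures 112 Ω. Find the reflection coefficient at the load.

Γ = 0.389

Γ = (Z_L − Z_0)/(Z_L + Z_0) = (112 − 49.3)/(112 + 49.3) = 62.7/161.3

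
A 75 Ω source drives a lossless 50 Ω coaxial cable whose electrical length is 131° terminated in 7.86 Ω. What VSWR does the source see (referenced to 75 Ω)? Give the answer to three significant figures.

tan(βl) = -1.15
Z_in = Z_0·(Z_L + jZ_0·tanβl)/(Z_0 + jZ_L·tanβl) = 17.7 − j54.3 Ω
Γ_s = (Z_in − Z_s)/(Z_in + Z_s) = (-57.3 − j54.3)/(92.7 − j54.3), |Γ_s| = 0.735
VSWR = (1 + |Γ_s|)/(1 − |Γ_s|)

VSWR ≈ 6.55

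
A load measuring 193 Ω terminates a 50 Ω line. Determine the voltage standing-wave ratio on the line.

VSWR ≈ 3.86

Γ = (193 − 50)/(193 + 50) = 0.588
VSWR = (1 + 0.588)/(1 − 0.588)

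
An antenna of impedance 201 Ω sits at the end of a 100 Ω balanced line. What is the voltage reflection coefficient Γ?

Γ = 0.336

Γ = (Z_L − Z_0)/(Z_L + Z_0) = (201 − 100)/(201 + 100) = 101/301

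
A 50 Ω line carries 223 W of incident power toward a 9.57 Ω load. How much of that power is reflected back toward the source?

Γ = (9.57 − 50)/(9.57 + 50) = -0.679
|Γ|² = 0.461
P_refl = |Γ|²·P_inc = 103 W, P_del = (1 − |Γ|²)·P_inc = 120 W

P_reflected ≈ 103 W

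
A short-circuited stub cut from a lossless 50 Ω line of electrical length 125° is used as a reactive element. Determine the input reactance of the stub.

tan(βl) = -1.43
For a short-circuited stub, Z_in = jZ_0·tan(βl)

X_in ≈ -71.4 Ω (capacitive)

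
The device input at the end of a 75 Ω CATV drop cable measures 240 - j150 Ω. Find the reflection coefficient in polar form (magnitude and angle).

Γ ≈ 0.639 ∠ -16.8°

Γ = (Z_L − Z_0)/(Z_L + Z_0) = (165 − j150)/(315 − j150)
|Γ| = 223/349 = 0.639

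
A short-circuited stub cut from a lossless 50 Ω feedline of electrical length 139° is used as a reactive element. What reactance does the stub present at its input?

tan(βl) = -0.869
For a short-circuited stub, Z_in = jZ_0·tan(βl)

X_in ≈ -43.5 Ω (capacitive)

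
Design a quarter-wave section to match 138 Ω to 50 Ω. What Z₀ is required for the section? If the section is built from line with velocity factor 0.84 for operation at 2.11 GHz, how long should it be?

Z_qwt ≈ 83.1 Ω; length ≈ 2.99 cm

Z_qwt = √(Z_0·R_L) = √(50 × 138) = √6900
λ = 0.84·c/f = 0.119 m, so l = λ/4 = 0.0299 m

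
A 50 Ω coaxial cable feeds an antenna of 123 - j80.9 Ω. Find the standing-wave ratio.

VSWR ≈ 3.66

Γ = (Z_L − Z_0)/(Z_L + Z_0) = (73 − j80.9)/(173 − j80.9)
|Γ| = 109/191 = 0.571
VSWR = (1 + |Γ|)/(1 − |Γ|) = 1.57/0.429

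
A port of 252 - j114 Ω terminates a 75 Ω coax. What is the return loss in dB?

Γ = (177 − j114)/(327 − j114), |Γ| = 0.608
RL = −20·log₁₀|Γ| = −20·log₁₀(0.608)

RL ≈ 4.32 dB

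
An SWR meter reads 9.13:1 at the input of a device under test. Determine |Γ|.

|Γ| ≈ 0.803

|Γ| = (S − 1)/(S + 1) = (9.13 − 1)/(9.13 + 1) = 8.13/10.1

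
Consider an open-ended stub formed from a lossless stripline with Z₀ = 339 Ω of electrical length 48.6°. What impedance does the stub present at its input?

Z_in ≈ −j299 Ω

tan(βl) = 1.13
For an open-ended stub, Z_in = −jZ_0·cot(βl) = −jZ_0/tan(βl)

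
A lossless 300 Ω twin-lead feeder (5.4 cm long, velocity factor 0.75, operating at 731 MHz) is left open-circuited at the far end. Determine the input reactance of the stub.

λ = v/f = 0.75·c / 731 MHz = 0.308 m
βl = 2π·l/λ = 2π × 0.175 = 63.2°
tan(βl) = 1.98
For an open-circuited stub, Z_in = −jZ_0·cot(βl) = −jZ_0/tan(βl)

X_in ≈ -152 Ω (capacitive)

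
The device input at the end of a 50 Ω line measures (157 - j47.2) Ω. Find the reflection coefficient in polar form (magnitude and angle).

Γ ≈ 0.551 ∠ -11°

Γ = (Z_L − Z_0)/(Z_L + Z_0) = (107 − j47.2)/(207 − j47.2)
|Γ| = 117/212 = 0.551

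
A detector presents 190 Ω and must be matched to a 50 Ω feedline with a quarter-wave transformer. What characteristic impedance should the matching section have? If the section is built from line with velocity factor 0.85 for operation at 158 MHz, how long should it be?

Z_qwt ≈ 97.5 Ω; length ≈ 40.3 cm

Z_qwt = √(Z_0·R_L) = √(50 × 190) = √9500
λ = 0.85·c/f = 1.61 m, so l = λ/4 = 0.403 m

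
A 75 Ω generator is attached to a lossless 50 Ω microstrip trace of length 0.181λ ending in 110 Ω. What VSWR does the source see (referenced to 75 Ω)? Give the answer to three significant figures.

βl = 2π × 0.181 = 65.2°
tan(βl) = 2.16
Z_in = Z_0·(Z_L + jZ_0·tanβl)/(Z_0 + jZ_L·tanβl) = 26.4 − j17.6 Ω
Γ_s = (Z_in − Z_s)/(Z_in + Z_s) = (-48.6 − j17.6)/(101 − j17.6), |Γ_s| = 0.502
VSWR = (1 + |Γ_s|)/(1 − |Γ_s|)

VSWR ≈ 3.01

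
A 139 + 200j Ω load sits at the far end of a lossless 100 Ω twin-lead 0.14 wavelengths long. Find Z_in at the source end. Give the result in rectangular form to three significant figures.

βl = 2π × 0.14 = 50.4°
tan(βl) = tan(50.4°) = 1.21
Z_in = Z_0·(Z_L + jZ_0·tanβl)/(Z_0 + jZ_L·tanβl)
     = 100·(139 + j321)/(-142 + j168)

Z_in ≈ 70.8 − j142 Ω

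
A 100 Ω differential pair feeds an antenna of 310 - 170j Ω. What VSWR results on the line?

VSWR ≈ 4.11

Γ = (Z_L − Z_0)/(Z_L + Z_0) = (210 − j170)/(410 − j170)
|Γ| = 270/444 = 0.609
VSWR = (1 + |Γ|)/(1 − |Γ|) = 1.61/0.391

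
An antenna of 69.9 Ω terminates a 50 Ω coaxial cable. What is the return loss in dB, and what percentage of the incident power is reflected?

Γ = (69.9 − 50)/(69.9 + 50) = 0.166
RL = −20·log₁₀(0.166) = 15.6 dB
P_refl/P_inc = |Γ|² = 0.0275

RL ≈ 15.6 dB; 2.75% of incident power reflected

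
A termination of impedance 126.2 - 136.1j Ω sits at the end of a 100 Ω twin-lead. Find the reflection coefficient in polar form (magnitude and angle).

Γ ≈ 0.525 ∠ -48.1°

Γ = (Z_L − Z_0)/(Z_L + Z_0) = (26.2 − j136.1)/(226.2 − j136.1)
|Γ| = 139/264 = 0.525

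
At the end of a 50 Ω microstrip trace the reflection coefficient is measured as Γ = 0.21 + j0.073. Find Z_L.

Z_L = Z_0·(1 + Γ)/(1 − Γ) = 50·(1.21 + j0.073)/(0.79 − j0.073)

Z_L ≈ 75.5 + j11.6 Ω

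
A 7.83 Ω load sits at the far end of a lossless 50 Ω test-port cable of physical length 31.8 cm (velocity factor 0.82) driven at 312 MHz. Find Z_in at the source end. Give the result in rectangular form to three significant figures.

Z_in ≈ 11.5 − j33.5 Ω

λ = v/f = 0.82·c / 312 MHz = 0.788 m
βl = 2π·l/λ = 2π × 0.403 = 145°
tan(βl) = tan(145°) = -0.695
Z_in = Z_0·(Z_L + jZ_0·tanβl)/(Z_0 + jZ_L·tanβl)
     = 50·(7.83 − j34.8)/(50 − j5.44)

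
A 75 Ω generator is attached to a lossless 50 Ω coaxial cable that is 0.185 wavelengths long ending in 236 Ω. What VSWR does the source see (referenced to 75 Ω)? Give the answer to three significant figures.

βl = 2π × 0.185 = 66.6°
tan(βl) = 2.31
Z_in = Z_0·(Z_L + jZ_0·tanβl)/(Z_0 + jZ_L·tanβl) = 12.5 − j20.5 Ω
Γ_s = (Z_in − Z_s)/(Z_in + Z_s) = (-62.5 − j20.5)/(87.5 − j20.5), |Γ_s| = 0.732
VSWR = (1 + |Γ_s|)/(1 − |Γ_s|)

VSWR ≈ 6.47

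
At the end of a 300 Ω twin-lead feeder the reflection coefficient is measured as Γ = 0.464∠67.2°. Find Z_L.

Z_L = Z_0·(1 + Γ)/(1 − Γ) = 300·(1.18 + j0.428)/(0.82 − j0.428)

Z_L ≈ 275 + j300 Ω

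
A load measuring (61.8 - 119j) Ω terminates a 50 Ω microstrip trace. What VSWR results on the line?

VSWR ≈ 6.47

Γ = (Z_L − Z_0)/(Z_L + Z_0) = (11.8 − j119)/(111.8 − j119)
|Γ| = 120/163 = 0.732
VSWR = (1 + |Γ|)/(1 − |Γ|) = 1.73/0.268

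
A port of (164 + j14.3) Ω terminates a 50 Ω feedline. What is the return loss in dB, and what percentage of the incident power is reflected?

Γ = (114 + j14.3)/(214 + j14.3), |Γ| = 0.536
RL = −20·log₁₀(0.536) = 5.42 dB
P_refl/P_inc = |Γ|² = 0.287

RL ≈ 5.42 dB; 28.7% of incident power reflected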